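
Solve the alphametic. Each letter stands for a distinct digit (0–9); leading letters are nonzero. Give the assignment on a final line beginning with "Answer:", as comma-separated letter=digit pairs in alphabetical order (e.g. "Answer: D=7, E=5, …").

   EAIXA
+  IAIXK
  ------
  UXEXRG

Step 1. [col 1: A + K ≡ G (mod 10)] no forcing yet in column 1 (carry-in 0); A=4 is free and consistent — try it ⇒ A=4.
Step 2. [U] U is the leading digit of a 6-digit sum of two 5-digit numbers; the final carry is exactly 1. So U=1.
Step 3. [col 1: A + K ≡ G (mod 10)] several values work for K in column 1 (A + K ≡ G (mod 10), carry-in 0); try K=6, so K=6.
Step 4. [col 1: A + K ≡ G (mod 10)] column 1 reads A+K+carry(0)=G with A=4, K=6; with digits 1,4,6 already taken and all letters distinct, the only value for G is 0, so G=0.
Step 5. [col 2: X + X ≡ R (mod 10)] X=7 is one option consistent with column 2 (X + X ≡ R (mod 10), carry-in 1) — take it. So X=7.
Step 6. [col 2: X + X ≡ R (mod 10)] from column 2 (X=7, carry-in 1, digits 0,1,4,6,7 already taken and all letters distinct): R must equal 5. So R=5.
Step 7. [col 3: I + I ≡ X (mod 10)] no forcing yet in column 3 (carry-in 1); I=8 is free and consistent — try it, so I=8.
Step 8. [col 4: A + A ≡ E (mod 10)] column 4: given A=4, carry-in 1, and digits 0,1,4,5,6,7,8 already taken and all letters distinct, A+A≡E (mod 10) forces E=9. So E=9.

Answer: A=4, E=9, G=0, I=8, K=6, R=5, U=1, X=7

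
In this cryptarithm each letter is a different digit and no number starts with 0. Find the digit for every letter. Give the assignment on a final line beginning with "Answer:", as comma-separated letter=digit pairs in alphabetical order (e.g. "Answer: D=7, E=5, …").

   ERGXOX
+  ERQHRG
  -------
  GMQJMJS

Step 1. [col 1: X + G ≡ S (mod 10)] column 1 (X + G ≡ S (mod 10), carry-in 0) doesn't pin X yet; pick X=8 and continue ⇒ X=8.
Step 2. [col 1: X + G ≡ S (mod 10)] several values work for S in column 1 (X + G ≡ S (mod 10), carry-in 0); try S=9, so S=9.
Step 3. [col 1: X + G ≡ S (mod 10)] column 1: given X=8, S=9, carry-in 0, and digits 8,9 already taken and all letters distinct, X+G≡S (mod 10) forces G=1 ⇒ G=1.
Step 4. [col 2: O + R ≡ J (mod 10)] several values work for R in column 2 (O + R ≡ J (mod 10), carry-in 0); try R=5 ⇒ R=5.
Step 5. [col 2: O + R ≡ J (mod 10)] no forcing yet in column 2 (carry-in 0); O=7 is free and consistent — try it, so O=7.
Step 6. [col 2: O + R ≡ J (mod 10)] column 2 reads O+R+carry(0)=J with O=7, R=5; with digits 1,5,7,8,9 already taken and all letters distinct, the only value for J is 2 ⇒ J=2.
Step 7. [col 3: X + H ≡ M (mod 10)] from column 3 (X=8, carry-in 1, digits 1,2,5,7,8,9 already taken and all letters distinct): M must equal 3 ⇒ M=3.
Step 8. [col 3: X + H ≡ M (mod 10)] column 3 reads X+H+carry(1)=M with X=8, M=3; with digits 1,2,3,5,7,8,9 already taken and all letters distinct, the only value for H is 4, so H=4.
Step 9. [col 4: G + Q ≡ J (mod 10)] column 4 reads G+Q+carry(1)=J with G=1, J=2; with digits 1,2,3,4,5,7,8,9 already taken and all letters distinct, the only value for Q is 0 ⇒ Q=0.
Step 10. [col 6: E + E ≡ M (mod 10)] column 6 reads E+E+carry(1)=M with M=3; with digits 0,1,2,3,4,5,7,8,9 already taken and all letters distinct, the only value for E is 6 ⇒ E=6.

Answer: E=6, G=1, H=4, J=2, M=3, O=7, Q=0, R=5, S=9, X=8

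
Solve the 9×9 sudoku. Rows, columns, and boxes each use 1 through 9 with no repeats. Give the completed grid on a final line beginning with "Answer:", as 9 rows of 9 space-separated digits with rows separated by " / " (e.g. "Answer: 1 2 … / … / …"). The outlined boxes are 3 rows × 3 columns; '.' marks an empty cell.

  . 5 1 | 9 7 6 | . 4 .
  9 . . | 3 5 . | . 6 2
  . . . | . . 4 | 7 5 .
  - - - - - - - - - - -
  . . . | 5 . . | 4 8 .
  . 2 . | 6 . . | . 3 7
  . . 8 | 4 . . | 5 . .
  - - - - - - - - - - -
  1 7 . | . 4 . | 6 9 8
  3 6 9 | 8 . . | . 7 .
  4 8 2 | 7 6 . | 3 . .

Step 1. [r9c8∈{1}] r9c8's peers cover all but 1. So r9c8=1.
Step 2. [r5c7∈{1,9}] in col 7, 9 fits only at r5c7, so r5c7=9.
Step 3. [r7c6∈{2,3,5}] in row 7, 3 fits only at r7c6 ⇒ r7c6=3.
Step 4. [r3c2∈{3}] only 3 remains possible at r3c2, so r3c2=3.
Step 5. [r6c5∈{1,2,3,9}] across row 6, 3 lands solely at r6c5. So r6c5=3.
Step 6. [r4c5∈{1,2,9}] across col 5, 9 lands solely at r4c5 ⇒ r4c5=9.
Step 7. [r4c6∈{1,2,7}] row 4 places 2 nowhere but r4c6 ⇒ r4c6=2.
Step 8. [r3c4∈{1,2}] 1 has one home in col 4: r3c4 ⇒ r3c4=1.
Step 9. [r3c5∈{2,8}] box 2 places 2 nowhere but r3c5. So r3c5=2.
Step 10. [r8c5∈{1}] nothing but 1 survives at r8c5. So r8c5=1.
Step 11. [r1c7∈{8}] nothing but 8 survives at r1c7, so r1c7=8.
Step 12. [r9c9∈{5}] r9c9's peers cover all but 5 ⇒ r9c9=5.
Step 13. [r5c3∈{4,5}] r5c3 is the only open cell in row 5 admitting 4 ⇒ r5c3=4.
Step 14. [r6c6∈{1,7}] col 6 places 7 nowhere but r6c6 ⇒ r6c6=7.
Step 15. [r6c1∈{6}] r6c1's peers cover all but 6, so r6c1=6.
Step 16. [r4c2∈{1}] r4c2 has the single candidate 1. So r4c2=1.
Step 17. [r4c3∈{3,7}] r4c3 is the only open cell in row 4 admitting 3. So r4c3=3.
Step 18. [r5c5∈{8}] r5c5's peers cover all but 8 ⇒ r5c5=8.
Step 19. [r3c9∈{9}] only 9 remains possible at r3c9 ⇒ r3c9=9.
Step 20. [r4c9∈{6}] only 6 remains possible at r4c9. So r4c9=6.
Step 21. [r2c3∈{7}] only 7 remains possible at r2c3. So r2c3=7.
Step 22. [r8c9∈{4}] r8c9 has the single candidate 4 ⇒ r8c9=4.
Step 23. [r8c6∈{5}] r8c6's peers cover all but 5. So r8c6=5.
Step 24. [r9c6∈{9}] only 9 remains possible at r9c6 ⇒ r9c6=9.
Step 25. [r6c8∈{2}] only 2 remains possible at r6c8, so r6c8=2.
Step 26. [r5c6∈{1}] r5c6's peers cover all but 1 ⇒ r5c6=1.
Step 27. [r2c2∈{4}] nothing but 4 survives at r2c2, so r2c2=4.
Step 28. [r7c4∈{2}] nothing but 2 survives at r7c4 ⇒ r7c4=2.
Step 29. [r6c2∈{9}] r6c2's peers cover all but 9 ⇒ r6c2=9.
Step 30. [r1c9∈{3}] nothing but 3 survives at r1c9, so r1c9=3.
Step 31. [r1c1∈{2}] r1c1's peers cover all but 2 ⇒ r1c1=2.
Step 32. [r8c7∈{2}] r8c7 is down to just 2, so r8c7=2.
Step 33. [r5c1∈{5}] r5c1 is down to just 5. So r5c1=5.
Step 34. [r7c3∈{5}] r7c3's peers cover all but 5. So r7c3=5.
Step 35. [r6c9∈{1}] r6c9 has the single candidate 1 ⇒ r6c9=1.
Step 36. [r3c1∈{8}] only 8 remains possible at r3c1, so r3c1=8.
Step 37. [r2c7∈{1}] only 1 remains possible at r2c7 ⇒ r2c7=1.
Step 38. [r2c6∈{8}] r2c6 has the single candidate 8. So r2c6=8.
Step 39. [r3c3∈{6}] nothing but 6 survives at r3c3, so r3c3=6.
Step 40. [r4c1∈{7}] r4c1 has the single candidate 7 ⇒ r4c1=7.

Answer: 2 5 1 9 7 6 8 4 3 / 9 4 7 3 5 8 1 6 2 / 8 3 6 1 2 4 7 5 9 / 7 1 3 5 9 2 4 8 6 / 5 2 4 6 8 1 9 3 7 / 6 9 8 4 3 7 5 2 1 / 1 7 5 2 4 3 6 9 8 / 3 6 9 8 1 5 2 7 4 / 4 8 2 7 6 9 3 1 5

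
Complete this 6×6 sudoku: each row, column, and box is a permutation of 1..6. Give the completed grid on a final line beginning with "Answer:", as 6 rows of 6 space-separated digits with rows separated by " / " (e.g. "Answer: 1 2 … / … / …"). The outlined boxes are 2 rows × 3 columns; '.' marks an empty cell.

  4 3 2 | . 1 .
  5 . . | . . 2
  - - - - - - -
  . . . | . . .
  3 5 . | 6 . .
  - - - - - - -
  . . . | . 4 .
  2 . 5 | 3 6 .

Step 1. [r3c2∈{1,2,4,6}] 2 has one home in col 2: r3c2. So r3c2=2.
Step 2. [r6c6∈{1}] nothing but 1 survives at r6c6 ⇒ r6c6=1.
Step 3. [r4c3∈{1,4}] row 4 places 1 nowhere but r4c3. So r4c3=1.
Step 4. [r3c3∈{4,6}] in col 3, 4 fits only at r3c3 ⇒ r3c3=4.
Step 5. [r3c5∈{3,5}] col 5 places 5 nowhere but r3c5 ⇒ r3c5=5.
Step 6. [r2c2∈{1,6}] in row 2, 1 fits only at r2c2, so r2c2=1.
Step 7. [r5c2∈{6}] only 6 remains possible at r5c2. So r5c2=6.
Step 8. [r1c4∈{5}] r1c4's peers cover all but 5 ⇒ r1c4=5.
Step 9. [r2c3∈{6}] only 6 remains possible at r2c3, so r2c3=6.
Step 10. [r4c5∈{2}] r4c5 has the single candidate 2. So r4c5=2.
Step 11. [r3c4∈{1}] r3c4 has the single candidate 1 ⇒ r3c4=1.
Step 12. [r6c2∈{4}] nothing but 4 survives at r6c2 ⇒ r6c2=4.
Step 13. [r5c6∈{5}] r5c6 has the single candidate 5, so r5c6=5.
Step 14. [r2c4∈{4}] r2c4's peers cover all but 4, so r2c4=4.
Step 15. [r5c3∈{3}] r5c3's peers cover all but 3 ⇒ r5c3=3.
Step 16. [r4c6∈{4}] r4c6's peers cover all but 4, so r4c6=4.
Step 17. [r2c5∈{3}] r2c5 is down to just 3. So r2c5=3.
Step 18. [r5c4∈{2}] r5c4's peers cover all but 2. So r5c4=2.
Step 19. [r3c1∈{6}] r3c1 has the single candidate 6, so r3c1=6.
Step 20. [r1c6∈{6}] r1c6 has the single candidate 6, so r1c6=6.
Step 21. [r5c1∈{1}] r5c1 is down to just 1, so r5c1=1.
Step 22. [r3c6∈{3}] r3c6 is down to just 3, so r3c6=3.

Answer: 4 3 2 5 1 6 / 5 1 6 4 3 2 / 6 2 4 1 5 3 / 3 5 1 6 2 4 / 1 6 3 2 4 5 / 2 4 5 3 6 1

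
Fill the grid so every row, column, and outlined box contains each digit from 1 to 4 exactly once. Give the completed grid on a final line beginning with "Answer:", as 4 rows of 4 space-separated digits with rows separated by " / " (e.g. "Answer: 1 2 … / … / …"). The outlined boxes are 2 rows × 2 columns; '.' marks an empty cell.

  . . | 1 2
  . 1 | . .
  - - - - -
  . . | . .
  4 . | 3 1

Step 1. [r1c1∈{3}] r1c1 is down to just 3 ⇒ r1c1=3.
Step 2. [r3c3∈{2,4}] across col 3, 2 lands solely at r3c3 ⇒ r3c3=2.
Step 3. [r3c4∈{4}] r3c4's peers cover all but 4, so r3c4=4.
Step 4. [r3c1∈{1}] r3c1 has the single candidate 1 ⇒ r3c1=1.
Step 5. [r2c4∈{3}] only 3 remains possible at r2c4, so r2c4=3.
Step 6. [r3c2∈{3}] r3c2 is down to just 3. So r3c2=3.
Step 7. [r2c1∈{2}] r2c1's peers cover all but 2. So r2c1=2.
Step 8. [r2c3∈{4}] r2c3's peers cover all but 4 ⇒ r2c3=4.
Step 9. [r1c2∈{4}] r1c2 has the single candidate 4, so r1c2=4.
Step 10. [r4c2∈{2}] only 2 remains possible at r4c2, so r4c2=2.

Answer: 3 4 1 2 / 2 1 4 3 / 1 3 2 4 / 4 2 3 1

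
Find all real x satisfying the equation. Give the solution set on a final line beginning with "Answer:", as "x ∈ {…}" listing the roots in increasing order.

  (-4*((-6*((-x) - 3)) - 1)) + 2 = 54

Step 1. [(-4*((-6*((-x) - 3)) - 1)) + 2 = 54] 2 comes off first (subtract 2) ⇒ sub: -4*((-6*((-x) - 3)) - 1) = 52.
Step 2. [-4*((-6*((-x) - 3)) - 1) = 52] divide by the outer -4 ⇒ div: (-6*((-x) - 3)) - 1 = -13.
Step 3. [(-6*((-x) - 3)) - 1 = -13] -1 is outermost — add 1 both sides, so sub: -6*((-x) - 3) = -12.
Step 4. [-6*((-x) - 3) = -12] leading coefficient -6: divide by -6. So div: (-x) - 3 = 2.
Step 5. [(-x) - 3 = 2] add 3: x sits inside (… - 3). So sub: -x = 5.
Step 6. [-x = 5] LHS negated; negate both sides ⇒ neg: x = -5.

Answer: x ∈ {-5}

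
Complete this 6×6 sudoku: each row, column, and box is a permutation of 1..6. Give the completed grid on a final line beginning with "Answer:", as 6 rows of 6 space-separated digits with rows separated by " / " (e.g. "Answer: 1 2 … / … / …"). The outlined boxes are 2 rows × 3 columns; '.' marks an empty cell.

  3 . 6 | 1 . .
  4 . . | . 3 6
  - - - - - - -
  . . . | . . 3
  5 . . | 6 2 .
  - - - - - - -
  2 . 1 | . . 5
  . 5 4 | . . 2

Step 1. [r3c1∈{1,6}] across col 1, 1 lands solely at r3c1, so r3c1=1.
Step 2. [r3c2∈{2,4,6}] row 3 places 6 nowhere but r3c2, so r3c2=6.
Step 3. [r1c5∈{4,5}] r1c5 is the only open cell in row 1 admitting 5, so r1c5=5.
Step 4. [r3c5∈{4}] r3c5's peers cover all but 4, so r3c5=4.
Step 5. [r5c2∈{3}] nothing but 3 survives at r5c2 ⇒ r5c2=3.
Step 6. [r1c2∈{2}] nothing but 2 survives at r1c2, so r1c2=2.
Step 7. [r6c5∈{1,6}] in row 6, 1 fits only at r6c5 ⇒ r6c5=1.
Step 8. [r4c3∈{3}] r4c3's peers cover all but 3. So r4c3=3.
Step 9. [r1c6∈{4}] nothing but 4 survives at r1c6, so r1c6=4.
Step 10. [r4c6∈{1}] only 1 remains possible at r4c6. So r4c6=1.
Step 11. [r4c2∈{4}] only 4 remains possible at r4c2, so r4c2=4.
Step 12. [r5c5∈{6}] r5c5's peers cover all but 6. So r5c5=6.
Step 13. [r6c4∈{3}] r6c4 is down to just 3. So r6c4=3.
Step 14. [r5c4∈{4}] r5c4's peers cover all but 4 ⇒ r5c4=4.
Step 15. [r2c2∈{1}] only 1 remains possible at r2c2. So r2c2=1.
Step 16. [r2c3∈{5}] r2c3 has the single candidate 5 ⇒ r2c3=5.
Step 17. [r3c3∈{2}] only 2 remains possible at r3c3. So r3c3=2.
Step 18. [r6c1∈{6}] r6c1 has the single candidate 6 ⇒ r6c1=6.
Step 19. [r3c4∈{5}] r3c4's peers cover all but 5, so r3c4=5.
Step 20. [r2c4∈{2}] r2c4 is down to just 2 ⇒ r2c4=2.

Answer: 3 2 6 1 5 4 / 4 1 5 2 3 6 / 1 6 2 5 4 3 / 5 4 3 6 2 1 / 2 3 1 4 6 5 / 6 5 4 3 1 2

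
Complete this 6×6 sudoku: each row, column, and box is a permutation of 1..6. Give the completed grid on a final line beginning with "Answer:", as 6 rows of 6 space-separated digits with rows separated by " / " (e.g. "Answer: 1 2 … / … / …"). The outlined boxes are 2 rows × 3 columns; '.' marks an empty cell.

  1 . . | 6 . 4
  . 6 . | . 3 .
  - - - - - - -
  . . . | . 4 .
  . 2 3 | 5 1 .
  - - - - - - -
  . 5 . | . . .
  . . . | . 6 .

Step 1. [r6c2∈{1,3,4}] col 2 places 4 nowhere but r6c2. So r6c2=4.
Step 2. [r5c5∈{2}] r5c5 is down to just 2. So r5c5=2.
Step 3. [r1c3∈{2,5}] in row 1, 2 fits only at r1c3 ⇒ r1c3=2.
Step 4. [r6c3∈{1}] only 1 remains possible at r6c3 ⇒ r6c3=1.
Step 5. [r6c4∈{3}] r6c4 has the single candidate 3 ⇒ r6c4=3.
Step 6. [r3c6∈{2,3,6}] r3c6 is the only open cell in row 3 admitting 3. So r3c6=3.
Step 7. [r2c6∈{1,2,5}] 2 has one home in col 6: r2c6 ⇒ r2c6=2.
Step 8. [r2c3∈{4,5}] 4 has one home in col 3: r2c3 ⇒ r2c3=4.
Step 9. [r5c3∈{6}] only 6 remains possible at r5c3. So r5c3=6.
Step 10. [r3c1∈{5,6}] r3c1 is the only open cell in row 3 admitting 6. So r3c1=6.
Step 11. [r2c4∈{1}] nothing but 1 survives at r2c4. So r2c4=1.
Step 12. [r5c1∈{3}] r5c1's peers cover all but 3 ⇒ r5c1=3.
Step 13. [r1c5∈{5}] r1c5 has the single candidate 5. So r1c5=5.
Step 14. [r4c1∈{4}] r4c1 is down to just 4. So r4c1=4.
Step 15. [r6c6∈{5}] r6c6's peers cover all but 5. So r6c6=5.
Step 16. [r5c4∈{4}] r5c4's peers cover all but 4, so r5c4=4.
Step 17. [r5c6∈{1}] only 1 remains possible at r5c6, so r5c6=1.
Step 18. [r2c1∈{5}] nothing but 5 survives at r2c1, so r2c1=5.
Step 19. [r3c3∈{5}] r3c3 has the single candidate 5 ⇒ r3c3=5.
Step 20. [r3c2∈{1}] r3c2's peers cover all but 1, so r3c2=1.
Step 21. [r6c1∈{2}] only 2 remains possible at r6c1, so r6c1=2.
Step 22. [r3c4∈{2}] r3c4 is down to just 2 ⇒ r3c4=2.
Step 23. [r1c2∈{3}] r1c2 is down to just 3. So r1c2=3.
Step 24. [r4c6∈{6}] r4c6's peers cover all but 6. So r4c6=6.

Answer: 1 3 2 6 5 4 / 5 6 4 1 3 2 / 6 1 5 2 4 3 / 4 2 3 5 1 6 / 3 5 6 4 2 1 / 2 4 1 3 6 5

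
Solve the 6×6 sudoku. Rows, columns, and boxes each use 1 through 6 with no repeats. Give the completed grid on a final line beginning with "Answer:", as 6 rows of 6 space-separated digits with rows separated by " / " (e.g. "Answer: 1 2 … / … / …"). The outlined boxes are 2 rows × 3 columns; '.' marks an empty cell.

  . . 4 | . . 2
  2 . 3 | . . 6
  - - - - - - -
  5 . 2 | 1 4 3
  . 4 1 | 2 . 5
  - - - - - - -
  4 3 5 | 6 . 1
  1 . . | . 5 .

Step 1. [r3c2∈{6}] nothing but 6 survives at r3c2 ⇒ r3c2=6.
Step 2. [r6c4∈{3,4}] r6c4 is the only open cell in row 6 admitting 3 ⇒ r6c4=3.
Step 3. [r1c4∈{5}] r1c4 has the single candidate 5, so r1c4=5.
Step 4. [r2c5∈{1}] nothing but 1 survives at r2c5 ⇒ r2c5=1.
Step 5. [r1c2∈{1}] r1c2 has the single candidate 1, so r1c2=1.
Step 6. [r6c6∈{4}] only 4 remains possible at r6c6, so r6c6=4.
Step 7. [r1c1∈{6}] nothing but 6 survives at r1c1 ⇒ r1c1=6.
Step 8. [r2c2∈{5}] r2c2's peers cover all but 5 ⇒ r2c2=5.
Step 9. [r4c1∈{3}] only 3 remains possible at r4c1 ⇒ r4c1=3.
Step 10. [r6c2∈{2}] r6c2 is down to just 2, so r6c2=2.
Step 11. [r4c5∈{6}] r4c5 has the single candidate 6, so r4c5=6.
Step 12. [r5c5∈{2}] r5c5's peers cover all but 2, so r5c5=2.
Step 13. [r6c3∈{6}] r6c3 has the single candidate 6. So r6c3=6.
Step 14. [r2c4∈{4}] r2c4 has the single candidate 4, so r2c4=4.
Step 15. [r1c5∈{3}] r1c5 is down to just 3, so r1c5=3.

Answer: 6 1 4 5 3 2 / 2 5 3 4 1 6 / 5 6 2 1 4 3 / 3 4 1 2 6 5 / 4 3 5 6 2 1 / 1 2 6 3 5 4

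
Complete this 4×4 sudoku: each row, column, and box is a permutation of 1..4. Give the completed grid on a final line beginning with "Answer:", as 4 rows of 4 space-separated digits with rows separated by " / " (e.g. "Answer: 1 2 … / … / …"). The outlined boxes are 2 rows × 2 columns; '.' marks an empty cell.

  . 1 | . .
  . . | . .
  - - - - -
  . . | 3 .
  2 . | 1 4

Step 1. [r2c2∈{2,3,4}] 2 has one home in col 2: r2c2 ⇒ r2c2=2.
Step 2. [r1c3∈{2,4}] r1c3 is the only open cell in col 3 admitting 2 ⇒ r1c3=2.
Step 3. [r1c1∈{3,4}] r1c1 is the only open cell in row 1 admitting 4 ⇒ r1c1=4.
Step 4. [r2c1∈{3}] r2c1 is down to just 3 ⇒ r2c1=3.
Step 5. [r3c4∈{2}] r3c4 is down to just 2 ⇒ r3c4=2.
Step 6. [r2c4∈{1}] nothing but 1 survives at r2c4. So r2c4=1.
Step 7. [r1c4∈{3}] r1c4's peers cover all but 3 ⇒ r1c4=3.
Step 8. [r4c2∈{3}] nothing but 3 survives at r4c2 ⇒ r4c2=3.
Step 9. [r2c3∈{4}] only 4 remains possible at r2c3 ⇒ r2c3=4.
Step 10. [r3c2∈{4}] r3c2's peers cover all but 4 ⇒ r3c2=4.
Step 11. [r3c1∈{1}] only 1 remains possible at r3c1 ⇒ r3c1=1.

Answer: 4 1 2 3 / 3 2 4 1 / 1 4 3 2 / 2 3 1 4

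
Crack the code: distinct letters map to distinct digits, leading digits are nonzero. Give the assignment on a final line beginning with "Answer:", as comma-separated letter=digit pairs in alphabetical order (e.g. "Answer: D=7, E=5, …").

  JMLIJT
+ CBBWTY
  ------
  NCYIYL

Step 1. [col 1: T + Y ≡ L (mod 10)] several values work for L in column 1 (T + Y ≡ L (mod 10), carry-in 0); try L=1, so L=1.
Step 2. [col 1: T + Y ≡ L (mod 10)] no forcing yet in column 1 (carry-in 0); Y=7 is free and consistent — try it, so Y=7.
Step 3. [col 1: T + Y ≡ L (mod 10)] column 1 reads T+Y+carry(0)=L with Y=7, L=1; with digits 1,7 already taken and all letters distinct, the only value for T is 4, so T=4.
Step 4. [col 2: J + T ≡ Y (mod 10)] from column 2 (T=4, Y=7, carry-in 1, digits 1,4,7 already taken and all letters distinct): J must equal 2. So J=2.
Step 5. [col 3: I + W ≡ I (mod 10)] from column 3 (nothing yet, carry-in 0, digits 1,2,4,7 already taken and all letters distinct): W must equal 0, so W=0.
Step 6. [col 3: I + W ≡ I (mod 10)] no forcing yet in column 3 (carry-in 0); I=3 is free and consistent — try it. So I=3.
Step 7. [col 4: L + B ≡ Y (mod 10)] from column 4 (L=1, Y=7, carry-in 0, digits 0,1,2,3,4,7 already taken and all letters distinct): B must equal 6. So B=6.
Step 8. [col 5: M + B ≡ C (mod 10)] column 5: given B=6, carry-in 0, and digits 0,1,2,3,4,6,7 already taken and all letters distinct, M+B≡C (mod 10) forces M=9. So M=9.
Step 9. [col 5: M + B ≡ C (mod 10)] from column 5 (M=9, B=6, carry-in 0, digits 0,1,2,3,4,6,7,9 already taken and all letters distinct): C must equal 5. So C=5.
Step 10. [col 6: J + C ≡ N (mod 10)] column 6: given J=2, C=5, carry-in 1, and digits 0,1,2,3,4,5,6,7,9 already taken and all letters distinct, J+C≡N (mod 10) forces N=8, so N=8.

Answer: B=6, C=5, I=3, J=2, L=1, M=9, N=8, T=4, W=0, Y=7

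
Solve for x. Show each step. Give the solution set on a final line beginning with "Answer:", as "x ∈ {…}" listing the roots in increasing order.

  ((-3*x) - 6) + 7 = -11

Step 1. [((-3*x) - 6) + 7 = -11] peel the +7: subtract 7 from each side. So sub: (-3*x) - 6 = -18.
Step 2. [(-3*x) - 6 = -18] -3 divides every term; factor it out ⇒ factor: x + 2 = 6.
Step 3. [x + 2 = 6] 2 comes off first (subtract 2) ⇒ sub: x = 4.

Answer: x ∈ {4}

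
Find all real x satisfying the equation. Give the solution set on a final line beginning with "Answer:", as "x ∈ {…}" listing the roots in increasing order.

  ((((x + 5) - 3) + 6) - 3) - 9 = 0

Step 1. [((((x + 5) - 3) + 6) - 3) - 9 = 0] add 9: x sits inside (… - 9). So sub: (((x + 5) - 3) + 6) - 3 = 9.
Step 2. [(((x + 5) - 3) + 6) - 3 = 9] add 3: x sits inside (… - 3) ⇒ sub: ((x + 5) - 3) + 6 = 12.
Step 3. [((x + 5) - 3) + 6 = 12] 6 comes off first (subtract 6). So sub: (x + 5) - 3 = 6.
Step 4. [(x + 5) - 3 = 6] peel the -3: add 3 from each side. So sub: x + 5 = 9.
Step 5. [x + 5 = 9] peel the +5: subtract 5 from each side ⇒ sub: x = 4.

Answer: x ∈ {4}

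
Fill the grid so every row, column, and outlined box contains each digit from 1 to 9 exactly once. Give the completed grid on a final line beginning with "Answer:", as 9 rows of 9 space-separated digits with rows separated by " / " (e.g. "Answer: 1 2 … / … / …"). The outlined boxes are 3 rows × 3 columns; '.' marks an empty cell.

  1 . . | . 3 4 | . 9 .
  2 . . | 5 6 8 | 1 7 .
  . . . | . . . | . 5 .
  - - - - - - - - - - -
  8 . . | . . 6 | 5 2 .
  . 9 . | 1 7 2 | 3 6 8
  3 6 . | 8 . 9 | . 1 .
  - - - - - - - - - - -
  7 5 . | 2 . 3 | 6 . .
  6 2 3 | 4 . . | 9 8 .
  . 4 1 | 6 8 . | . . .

Step 1. [r1c3∈{5,6,7,8}] in row 1, 5 fits only at r1c3 ⇒ r1c3=5.
Step 2. [r3c3∈{4,6,7,8,9}] r3c3 is the only open cell in col 3 admitting 6. So r3c3=6.
Step 3. [r3c5∈{1,2,9}] 2 has one home in col 5: r3c5, so r3c5=2.
Step 4. [r5c3∈{4}] r5c3's peers cover all but 4. So r5c3=4.
Step 5. [r2c9∈{3,4}] across row 2, 4 lands solely at r2c9 ⇒ r2c9=4.
Step 6. [r6c9∈{7}] r6c9 has the single candidate 7 ⇒ r6c9=7.
Step 7. [r8c6∈{1,5,7}] row 8 places 7 nowhere but r8c6 ⇒ r8c6=7.
Step 8. [r3c4∈{7,9}] 9 has one home in col 4: r3c4 ⇒ r3c4=9.
Step 9. [r3c2∈{3,7,8}] r3c2 is the only open cell in row 3 admitting 7. So r3c2=7.
Step 10. [r9c6∈{5}] r9c6's peers cover all but 5, so r9c6=5.
Step 11. [r8c5∈{1}] r8c5's peers cover all but 1, so r8c5=1.
Step 12. [r1c2∈{8}] r1c2 is down to just 8, so r1c2=8.
Step 13. [r1c7∈{2}] only 2 remains possible at r1c7, so r1c7=2.
Step 14. [r6c5∈{4,5}] row 6 places 5 nowhere but r6c5. So r6c5=5.
Step 15. [r9c8∈{3}] r9c8 is down to just 3 ⇒ r9c8=3.
Step 16. [r7c3∈{8,9}] row 7 places 8 nowhere but r7c3, so r7c3=8.
Step 17. [r9c7∈{7}] nothing but 7 survives at r9c7 ⇒ r9c7=7.
Step 18. [r3c7∈{8}] r3c7 has the single candidate 8. So r3c7=8.
Step 19. [r5c1∈{5}] r5c1 is down to just 5 ⇒ r5c1=5.
Step 20. [r4c4∈{3}] r4c4 is down to just 3. So r4c4=3.
Step 21. [r4c3∈{7}] only 7 remains possible at r4c3. So r4c3=7.
Step 22. [r7c9∈{1}] r7c9 is down to just 1 ⇒ r7c9=1.
Step 23. [r7c5∈{9}] only 9 remains possible at r7c5. So r7c5=9.
Step 24. [r2c2∈{3}] r2c2 is down to just 3. So r2c2=3.
Step 25. [r6c3∈{2}] r6c3 has the single candidate 2 ⇒ r6c3=2.
Step 26. [r2c3∈{9}] nothing but 9 survives at r2c3, so r2c3=9.
Step 27. [r9c1∈{9}] r9c1 has the single candidate 9, so r9c1=9.
Step 28. [r4c5∈{4}] r4c5 has the single candidate 4, so r4c5=4.
Step 29. [r9c9∈{2}] only 2 remains possible at r9c9 ⇒ r9c9=2.
Step 30. [r6c7∈{4}] r6c7's peers cover all but 4 ⇒ r6c7=4.
Step 31. [r3c9∈{3}] r3c9's peers cover all but 3, so r3c9=3.
Step 32. [r4c2∈{1}] r4c2 has the single candidate 1 ⇒ r4c2=1.
Step 33. [r4c9∈{9}] only 9 remains possible at r4c9, so r4c9=9.
Step 34. [r1c4∈{7}] only 7 remains possible at r1c4, so r1c4=7.
Step 35. [r8c9∈{5}] nothing but 5 survives at r8c9 ⇒ r8c9=5.
Step 36. [r7c8∈{4}] r7c8's peers cover all but 4. So r7c8=4.
Step 37. [r3c6∈{1}] nothing but 1 survives at r3c6. So r3c6=1.
Step 38. [r3c1∈{4}] r3c1's peers cover all but 4. So r3c1=4.
Step 39. [r1c9∈{6}] r1c9's peers cover all but 6, so r1c9=6.

Answer: 1 8 5 7 3 4 2 9 6 / 2 3 9 5 6 8 1 7 4 / 4 7 6 9 2 1 8 5 3 / 8 1 7 3 4 6 5 2 9 / 5 9 4 1 7 2 3 6 8 / 3 6 2 8 5 9 4 1 7 / 7 5 8 2 9 3 6 4 1 / 6 2 3 4 1 7 9 8 5 / 9 4 1 6 8 5 7 3 2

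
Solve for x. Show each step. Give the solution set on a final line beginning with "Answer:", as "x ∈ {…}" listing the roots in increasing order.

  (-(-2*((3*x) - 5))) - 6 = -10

Step 1. [(-(-2*((3*x) - 5))) - 6 = -10] the outer -6 inverts by adding 6, so sub: -(-2*((3*x) - 5)) = -4.
Step 2. [-(-2*((3*x) - 5)) = -4] leading − — multiply by −1 ⇒ neg: -2*((3*x) - 5) = 4.
Step 3. [-2*((3*x) - 5) = 4] divide by the outer -2, so div: (3*x) - 5 = -2.
Step 4. [(3*x) - 5 = -2] -5 is outermost — add 5 both sides, so sub: 3*x = 3.
Step 5. [3*x = 3] leading coefficient 3: divide by 3, so div: x = 1.

Answer: x ∈ {1}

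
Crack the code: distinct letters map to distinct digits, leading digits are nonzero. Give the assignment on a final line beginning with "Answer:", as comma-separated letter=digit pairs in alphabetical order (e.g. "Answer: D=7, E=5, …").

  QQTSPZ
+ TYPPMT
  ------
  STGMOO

Step 1. [col 1: Z + T ≡ O (mod 10)] no forcing yet in column 1 (carry-in 0); Z=4 is free and consistent — try it ⇒ Z=4.
Step 2. [col 1: Z + T ≡ O (mod 10)] no forcing yet in column 1 (carry-in 0); O=9 is free and consistent — try it ⇒ O=9.
Step 3. [col 1: Z + T ≡ O (mod 10)] from column 1 (Z=4, O=9, carry-in 0, digits 4,9 already taken and all letters distinct): T must equal 5, so T=5.
Step 4. [col 2: P + M ≡ O (mod 10)] no forcing yet in column 2 (carry-in 0); M=8 is free and consistent — try it. So M=8.
Step 5. [col 2: P + M ≡ O (mod 10)] from column 2 (M=8, O=9, carry-in 0, digits 4,5,8,9 already taken and all letters distinct): P must equal 1 ⇒ P=1.
Step 6. [col 3: S + P ≡ M (mod 10)] in column 3 we have S+P≡M with carry-in 0; given P=1, M=8 and digits 1,4,5,8,9 already taken and all letters distinct, that pins S to 7. So S=7.
Step 7. [col 4: T + P ≡ G (mod 10)] column 4: given T=5, P=1, carry-in 0, and digits 1,4,5,7,8,9 already taken and all letters distinct, T+P≡G (mod 10) forces G=6 ⇒ G=6.
Step 8. [col 5: Q + Y ≡ T (mod 10)] several values work for Y in column 5 (Q + Y ≡ T (mod 10), carry-in 0); try Y=3 ⇒ Y=3.
Step 9. [col 5: Q + Y ≡ T (mod 10)] from column 5 (Y=3, T=5, carry-in 0, digits 1,3,4,5,6,7,8,9 already taken and all letters distinct): Q must equal 2 ⇒ Q=2.

Answer: G=6, M=8, O=9, P=1, Q=2, S=7, T=5, Y=3, Z=4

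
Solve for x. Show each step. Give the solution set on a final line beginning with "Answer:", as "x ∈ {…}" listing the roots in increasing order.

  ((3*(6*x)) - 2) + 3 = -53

Step 1. [((3*(6*x)) - 2) + 3 = -53] +3 is outermost — subtract 3 both sides ⇒ sub: (3*(6*x)) - 2 = -56.
Step 2. [(3*(6*x)) - 2 = -56] peel the -2: add 2 from each side, so sub: 3*(6*x) = -54.
Step 3. [3*(6*x) = -54] leading coefficient 3: divide by 3, so div: 6*x = -18.
Step 4. [6*x = -18] LHS = 6·(…); ÷6 both sides. So div: x = -3.

Answer: x ∈ {-3}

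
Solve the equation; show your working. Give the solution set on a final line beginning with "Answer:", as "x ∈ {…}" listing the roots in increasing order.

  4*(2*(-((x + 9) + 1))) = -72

Step 1. [4*(2*(-((x + 9) + 1))) = -72] leading coefficient 4: divide by 4 ⇒ div: 2*(-((x + 9) + 1)) = -18.
Step 2. [2*(-((x + 9) + 1)) = -18] leading coefficient 2: divide by 2. So div: -((x + 9) + 1) = -9.
Step 3. [-((x + 9) + 1) = -9] LHS negated; negate both sides. So neg: (x + 9) + 1 = 9.
Step 4. [(x + 9) + 1 = 9] subtract 1: x sits inside (… + 1). So sub: x + 9 = 8.
Step 5. [x + 9 = 8] the outer +9 inverts by subtracting 9. So sub: x = -1.

Answer: x ∈ {-1}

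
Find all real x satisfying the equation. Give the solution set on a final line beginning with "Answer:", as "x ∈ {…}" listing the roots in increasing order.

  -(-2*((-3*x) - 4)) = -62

Step 1. [-(-2*((-3*x) - 4)) = -62] leading − — multiply by −1, so neg: -2*((-3*x) - 4) = 62.
Step 2. [-2*((-3*x) - 4) = 62] LHS = -2·(…); ÷-2 both sides. So div: (-3*x) - 4 = -31.
Step 3. [(-3*x) - 4 = -31] add 4: x sits inside (… - 4), so sub: -3*x = -27.
Step 4. [-3*x = -27] -3 out front; divide by -3, so div: x = 9.

Answer: x ∈ {9}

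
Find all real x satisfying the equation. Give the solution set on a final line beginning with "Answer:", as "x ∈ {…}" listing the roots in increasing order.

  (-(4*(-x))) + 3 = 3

Step 1. [(-(4*(-x))) + 3 = 3] the outer +3 inverts by subtracting 3. So sub: -(4*(-x)) = 0.
Step 2. [-(4*(-x)) = 0] LHS negated; negate both sides, so neg: 4*(-x) = 0.
Step 3. [4*(-x) = 0] 4·(inner) — divide through by 4 ⇒ div: -x = 0.
Step 4. [-x = 0] leading − — multiply by −1. So neg: x = 0.

Answer: x ∈ {0}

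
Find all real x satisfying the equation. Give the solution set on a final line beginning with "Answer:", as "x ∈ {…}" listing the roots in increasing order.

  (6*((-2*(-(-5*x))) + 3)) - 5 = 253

Step 1. [(6*((-2*(-(-5*x))) + 3)) - 5 = 253] the outer -5 inverts by adding 5, so sub: 6*((-2*(-(-5*x))) + 3) = 258.
Step 2. [6*((-2*(-(-5*x))) + 3) = 258] leading coefficient 6: divide by 6 ⇒ div: (-2*(-(-5*x))) + 3 = 43.
Step 3. [(-2*(-(-5*x))) + 3 = 43] 3 comes off first (subtract 3) ⇒ sub: -2*(-(-5*x)) = 40.
Step 4. [-2*(-(-5*x)) = 40] -2·(inner) — divide through by -2 ⇒ div: -(-5*x) = -20.
Step 5. [-(-5*x) = -20] LHS negated; negate both sides. So neg: -5*x = 20.
Step 6. [-5*x = 20] divide by the outer -5, so div: x = -4.

Answer: x ∈ {-4}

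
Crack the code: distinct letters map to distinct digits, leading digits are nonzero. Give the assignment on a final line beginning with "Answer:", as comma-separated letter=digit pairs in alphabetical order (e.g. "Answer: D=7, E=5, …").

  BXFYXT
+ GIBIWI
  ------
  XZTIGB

Step 1. [col 1: T + I ≡ B (mod 10)] B=1 is one option consistent with column 1 (T + I ≡ B (mod 10), carry-in 0) — take it. So B=1.
Step 2. [col 1: T + I ≡ B (mod 10)] no forcing yet in column 1 (carry-in 0); T=5 is free and consistent — try it ⇒ T=5.
Step 3. [col 1: T + I ≡ B (mod 10)] column 1 reads T+I+carry(0)=B with T=5, B=1; with digits 1,5 already taken and all letters distinct, the only value for I is 6, so I=6.
Step 4. [col 2: X + W ≡ G (mod 10)] column 2 (X + W ≡ G (mod 10), carry-in 1) doesn't pin W yet; pick W=7 and continue, so W=7.
Step 5. [col 2: X + W ≡ G (mod 10)] several values work for X in column 2 (X + W ≡ G (mod 10), carry-in 1); try X=4. So X=4.
Step 6. [col 2: X + W ≡ G (mod 10)] in column 2 we have X+W≡G with carry-in 1; given X=4, W=7 and digits 1,4,5,6,7 already taken and all letters distinct, that pins G to 2. So G=2.
Step 7. [col 3: Y + I ≡ I (mod 10)] in column 3 we have Y+I≡I with carry-in 1; given I=6 and digits 1,2,4,5,6,7 already taken and all letters distinct, that pins Y to 9. So Y=9.
Step 8. [col 4: F + B ≡ T (mod 10)] in column 4 we have F+B≡T with carry-in 1; given B=1, T=5 and digits 1,2,4,5,6,7,9 already taken and all letters distinct, that pins F to 3, so F=3.
Step 9. [col 5: X + I ≡ Z (mod 10)] from column 5 (X=4, I=6, carry-in 0, digits 1,2,3,4,5,6,7,9 already taken and all letters distinct): Z must equal 0. So Z=0.

Answer: B=1, F=3, G=2, I=6, T=5, W=7, X=4, Y=9, Z=0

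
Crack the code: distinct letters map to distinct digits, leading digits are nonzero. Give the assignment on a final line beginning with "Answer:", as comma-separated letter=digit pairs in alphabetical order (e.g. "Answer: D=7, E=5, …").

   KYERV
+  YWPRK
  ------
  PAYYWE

Step 1. [col 1: V + K ≡ E (mod 10)] no forcing yet in column 1 (carry-in 0); V=4 is free and consistent — try it, so V=4.
Step 2. [col 1: V + K ≡ E (mod 10)] K=3 is one option consistent with column 1 (V + K ≡ E (mod 10), carry-in 0) — take it ⇒ K=3.
Step 3. [col 1: V + K ≡ E (mod 10)] column 1 reads V+K+carry(0)=E with V=4, K=3; with digits 3,4 already taken and all letters distinct, the only value for E is 7. So E=7.
Step 4. [col 2: R + R ≡ W (mod 10)] several values work for W in column 2 (R + R ≡ W (mod 10), carry-in 0); try W=0. So W=0.
Step 5. [col 2: R + R ≡ W (mod 10)] from column 2 (W=0, carry-in 0, digits 0,3,4,7 already taken and all letters distinct): R must equal 5 ⇒ R=5.
Step 6. [col 3: E + P ≡ Y (mod 10)] column 3 (E + P ≡ Y (mod 10), carry-in 1) doesn't pin P yet; pick P=1 and continue, so P=1.
Step 7. [col 3: E + P ≡ Y (mod 10)] from column 3 (E=7, P=1, carry-in 1, digits 0,1,3,4,5,7 already taken and all letters distinct): Y must equal 9, so Y=9.
Step 8. [col 5: K + Y ≡ A (mod 10)] from column 5 (K=3, Y=9, carry-in 0, digits 0,1,3,4,5,7,9 already taken and all letters distinct): A must equal 2 ⇒ A=2.

Answer: A=2, E=7, K=3, P=1, R=5, V=4, W=0, Y=9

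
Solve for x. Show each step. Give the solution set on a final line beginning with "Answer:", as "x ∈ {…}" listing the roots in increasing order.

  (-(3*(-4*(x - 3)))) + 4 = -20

Step 1. [(-(3*(-4*(x - 3)))) + 4 = -20] +4 is outermost — subtract 4 both sides, so sub: -(3*(-4*(x - 3))) = -24.
Step 2. [-(3*(-4*(x - 3))) = -24] LHS negated; negate both sides, so neg: 3*(-4*(x - 3)) = 24.
Step 3. [3*(-4*(x - 3)) = 24] leading coefficient 3: divide by 3, so div: -4*(x - 3) = 8.
Step 4. [-4*(x - 3) = 8] LHS = -4·(…); ÷-4 both sides, so div: x - 3 = -2.
Step 5. [x - 3 = -2] the outer -3 inverts by adding 3 ⇒ sub: x = 1.

Answer: x ∈ {1}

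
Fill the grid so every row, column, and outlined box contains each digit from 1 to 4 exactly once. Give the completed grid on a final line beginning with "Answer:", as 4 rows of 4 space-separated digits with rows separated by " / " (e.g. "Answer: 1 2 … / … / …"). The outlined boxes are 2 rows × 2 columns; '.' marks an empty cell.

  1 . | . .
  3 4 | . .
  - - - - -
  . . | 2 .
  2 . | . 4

Step 1. [r2c4∈{1,2}] row 2 places 2 nowhere but r2c4. So r2c4=2.
Step 2. [r3c4∈{1,3}] in col 4, 1 fits only at r3c4, so r3c4=1.
Step 3. [r4c3∈{3}] r4c3 is down to just 3, so r4c3=3.
Step 4. [r1c4∈{3}] nothing but 3 survives at r1c4 ⇒ r1c4=3.
Step 5. [r4c2∈{1}] r4c2 has the single candidate 1 ⇒ r4c2=1.
Step 6. [r3c2∈{3}] r3c2 has the single candidate 3. So r3c2=3.
Step 7. [r3c1∈{4}] r3c1 has the single candidate 4. So r3c1=4.
Step 8. [r1c3∈{4}] nothing but 4 survives at r1c3, so r1c3=4.
Step 9. [r2c3∈{1}] nothing but 1 survives at r2c3, so r2c3=1.
Step 10. [r1c2∈{2}] nothing but 2 survives at r1c2, so r1c2=2.

Answer: 1 2 4 3 / 3 4 1 2 / 4 3 2 1 / 2 1 3 4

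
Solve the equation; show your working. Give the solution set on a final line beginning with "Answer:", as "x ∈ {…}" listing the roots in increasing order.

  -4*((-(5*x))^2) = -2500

Step 1. [-4*((-(5*x))^2) = -2500] LHS = -4·(…); ÷-4 both sides. So div: (-(5*x))^2 = 625.
Step 2. [(-(5*x))^2 = 625] LHS squared, RHS 625 ≥ 0: apply √ (±). So sqrt: -(5*x) = 25 or -25.
Step 3. [-(5*x) = 25 or -25] LHS negated; negate both sides. So neg: 5*x = -25 or 25.
Step 4. [5*x = -25 or 25] LHS = 5·(…); ÷5 both sides. So div: x = -5 or 5.

Answer: x ∈ {-5, 5}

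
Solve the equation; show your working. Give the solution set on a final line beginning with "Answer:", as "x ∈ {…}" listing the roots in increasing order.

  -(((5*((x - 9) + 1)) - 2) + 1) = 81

Step 1. [-(((5*((x - 9) + 1)) - 2) + 1) = 81] leading − — multiply by −1. So neg: ((5*((x - 9) + 1)) - 2) + 1 = -81.
Step 2. [((5*((x - 9) + 1)) - 2) + 1 = -81] the outer +1 inverts by subtracting 1, so sub: (5*((x - 9) + 1)) - 2 = -82.
Step 3. [(5*((x - 9) + 1)) - 2 = -82] the outer -2 inverts by adding 2 ⇒ sub: 5*((x - 9) + 1) = -80.
Step 4. [5*((x - 9) + 1) = -80] LHS = 5·(…); ÷5 both sides ⇒ div: (x - 9) + 1 = -16.
Step 5. [(x - 9) + 1 = -16] peel the +1: subtract 1 from each side, so sub: x - 9 = -17.
Step 6. [x - 9 = -17] -9 is outermost — add 9 both sides ⇒ sub: x = -8.

Answer: x ∈ {-8}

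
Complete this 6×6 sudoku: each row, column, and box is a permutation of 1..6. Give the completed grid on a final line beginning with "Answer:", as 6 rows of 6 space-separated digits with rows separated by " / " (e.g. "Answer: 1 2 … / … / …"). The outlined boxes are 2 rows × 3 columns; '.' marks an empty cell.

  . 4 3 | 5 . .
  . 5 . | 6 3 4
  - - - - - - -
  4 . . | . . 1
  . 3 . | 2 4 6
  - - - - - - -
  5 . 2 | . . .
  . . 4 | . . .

Step 1. [r1c5∈{1,2}] box 2 places 1 nowhere but r1c5, so r1c5=1.
Step 2. [r6c1∈{1,3,6}] 3 has one home in col 1: r6c1 ⇒ r6c1=3.
Step 3. [r6c5∈{2,5,6}] 2 has one home in col 5: r6c5. So r6c5=2.
Step 4. [r6c2∈{1,6}] across row 6, 6 lands solely at r6c2. So r6c2=6.
Step 5. [r2c3∈{1}] r2c3 has the single candidate 1, so r2c3=1.
Step 6. [r5c4∈{1,3,4}] 4 has one home in row 5: r5c4 ⇒ r5c4=4.
Step 7. [r3c5∈{5}] r3c5 has the single candidate 5 ⇒ r3c5=5.
Step 8. [r2c1∈{2}] only 2 remains possible at r2c1 ⇒ r2c1=2.
Step 9. [r5c6∈{3}] r5c6 has the single candidate 3. So r5c6=3.
Step 10. [r5c2∈{1}] only 1 remains possible at r5c2 ⇒ r5c2=1.
Step 11. [r1c6∈{2}] r1c6's peers cover all but 2 ⇒ r1c6=2.
Step 12. [r6c6∈{5}] r6c6 is down to just 5. So r6c6=5.
Step 13. [r5c5∈{6}] r5c5 is down to just 6, so r5c5=6.
Step 14. [r6c4∈{1}] r6c4 has the single candidate 1. So r6c4=1.
Step 15. [r3c3∈{6}] r3c3 is down to just 6 ⇒ r3c3=6.
Step 16. [r4c3∈{5}] r4c3 has the single candidate 5, so r4c3=5.
Step 17. [r3c2∈{2}] only 2 remains possible at r3c2. So r3c2=2.
Step 18. [r4c1∈{1}] only 1 remains possible at r4c1. So r4c1=1.
Step 19. [r3c4∈{3}] r3c4 is down to just 3, so r3c4=3.
Step 20. [r1c1∈{6}] r1c1 is down to just 6. So r1c1=6.

Answer: 6 4 3 5 1 2 / 2 5 1 6 3 4 / 4 2 6 3 5 1 / 1 3 5 2 4 6 / 5 1 2 4 6 3 / 3 6 4 1 2 5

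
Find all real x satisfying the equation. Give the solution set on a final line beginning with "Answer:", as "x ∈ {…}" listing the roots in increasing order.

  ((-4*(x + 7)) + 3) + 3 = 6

Step 1. [((-4*(x + 7)) + 3) + 3 = 6] +3 is outermost — subtract 3 both sides ⇒ sub: (-4*(x + 7)) + 3 = 3.
Step 2. [(-4*(x + 7)) + 3 = 3] the outer +3 inverts by subtracting 3, so sub: -4*(x + 7) = 0.
Step 3. [-4*(x + 7) = 0] -4·(inner) — divide through by -4 ⇒ div: x + 7 = 0.
Step 4. [x + 7 = 0] 7 comes off first (subtract 7), so sub: x = -7.

Answer: x ∈ {-7}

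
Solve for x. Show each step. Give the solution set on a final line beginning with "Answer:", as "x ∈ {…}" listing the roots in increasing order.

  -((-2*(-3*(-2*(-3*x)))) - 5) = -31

Step 1. [-((-2*(-3*(-2*(-3*x)))) - 5) = -31] LHS negated; negate both sides, so neg: (-2*(-3*(-2*(-3*x)))) - 5 = 31.
Step 2. [(-2*(-3*(-2*(-3*x)))) - 5 = 31] peel the -5: add 5 from each side ⇒ sub: -2*(-3*(-2*(-3*x))) = 36.
Step 3. [-2*(-3*(-2*(-3*x))) = 36] -2·(inner) — divide through by -2. So div: -3*(-2*(-3*x)) = -18.
Step 4. [-3*(-2*(-3*x)) = -18] -3·(inner) — divide through by -3. So div: -2*(-3*x) = 6.
Step 5. [-2*(-3*x) = 6] -2·(inner) — divide through by -2, so div: -3*x = -3.
Step 6. [-3*x = -3] LHS = -3·(…); ÷-3 both sides. So div: x = 1.

Answer: x ∈ {1}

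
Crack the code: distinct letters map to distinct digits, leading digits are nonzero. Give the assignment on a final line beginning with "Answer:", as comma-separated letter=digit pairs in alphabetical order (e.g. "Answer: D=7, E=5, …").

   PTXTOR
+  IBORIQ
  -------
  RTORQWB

Step 1. [col 1: R + Q ≡ B (mod 10)] no forcing yet in column 1 (carry-in 0); R=1 is free and consistent — try it, so R=1.
Step 2. [col 1: R + Q ≡ B (mod 10)] no forcing yet in column 1 (carry-in 0); Q=6 is free and consistent — try it, so Q=6.
Step 3. [col 1: R + Q ≡ B (mod 10)] from column 1 (R=1, Q=6, carry-in 0, digits 1,6 already taken and all letters distinct): B must equal 7. So B=7.
Step 4. [col 2: O + I ≡ W (mod 10)] W=0 is one option consistent with column 2 (O + I ≡ W (mod 10), carry-in 0) — take it, so W=0.
Step 5. [col 2: O + I ≡ W (mod 10)] several values work for O in column 2 (O + I ≡ W (mod 10), carry-in 0); try O=2. So O=2.
Step 6. [col 2: O + I ≡ W (mod 10)] from column 2 (O=2, W=0, carry-in 0, digits 0,1,2,6,7 already taken and all letters distinct): I must equal 8. So I=8.
Step 7. [col 3: T + R ≡ Q (mod 10)] from column 3 (R=1, Q=6, carry-in 1, digits 0,1,2,6,7,8 already taken and all letters distinct): T must equal 4 ⇒ T=4.
Step 8. [col 4: X + O ≡ R (mod 10)] column 4: given O=2, R=1, carry-in 0, and digits 0,1,2,4,6,7,8 already taken and all letters distinct, X+O≡R (mod 10) forces X=9. So X=9.
Step 9. [col 6: P + I ≡ T (mod 10)] column 6: given I=8, T=4, carry-in 1, and digits 0,1,2,4,6,7,8,9 already taken and all letters distinct, P+I≡T (mod 10) forces P=5. So P=5.

Answer: B=7, I=8, O=2, P=5, Q=6, R=1, T=4, W=0, X=9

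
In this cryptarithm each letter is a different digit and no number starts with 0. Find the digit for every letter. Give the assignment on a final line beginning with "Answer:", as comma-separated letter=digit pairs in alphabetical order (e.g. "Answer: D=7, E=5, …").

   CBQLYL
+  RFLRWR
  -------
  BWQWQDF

Step 1. [B] adding two 6-digit numbers gives at most 6+1 digits, and here it does — B is that final carry and must be 1 ⇒ B=1.
Step 2. [col 1: L + R ≡ F (mod 10)] several values work for F in column 1 (L + R ≡ F (mod 10), carry-in 0); try F=9. So F=9.
Step 3. [col 1: L + R ≡ F (mod 10)] column 1 (L + R ≡ F (mod 10), carry-in 0) doesn't pin L yet; pick L=3 and continue ⇒ L=3.
Step 4. [col 1: L + R ≡ F (mod 10)] column 1: given L=3, F=9, carry-in 0, and digits 1,3,9 already taken and all letters distinct, L+R≡F (mod 10) forces R=6. So R=6.
Step 5. [col 2: Y + W ≡ D (mod 10)] several values work for D in column 2 (Y + W ≡ D (mod 10), carry-in 0); try D=2 ⇒ D=2.
Step 6. [col 2: Y + W ≡ D (mod 10)] column 2 (Y + W ≡ D (mod 10), carry-in 0) doesn't pin Y yet; pick Y=8 and continue ⇒ Y=8.
Step 7. [col 2: Y + W ≡ D (mod 10)] in column 2 we have Y+W≡D with carry-in 0; given Y=8, D=2 and digits 1,2,3,6,8,9 already taken and all letters distinct, that pins W to 4 ⇒ W=4.
Step 8. [col 3: L + R ≡ Q (mod 10)] column 3: given L=3, R=6, carry-in 1, and digits 1,2,3,4,6,8,9 already taken and all letters distinct, L+R≡Q (mod 10) forces Q=0, so Q=0.
Step 9. [col 6: C + R ≡ W (mod 10)] in column 6 we have C+R≡W with carry-in 1; given R=6, W=4 and digits 0,1,2,3,4,6,8,9 already taken and all letters distinct, that pins C to 7, so C=7.

Answer: B=1, C=7, D=2, F=9, L=3, Q=0, R=6, W=4, Y=8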